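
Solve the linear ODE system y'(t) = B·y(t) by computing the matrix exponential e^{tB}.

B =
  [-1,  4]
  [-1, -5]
e^{tB} =
  [2*t*exp(-3*t) + exp(-3*t), 4*t*exp(-3*t)]
  [-t*exp(-3*t), -2*t*exp(-3*t) + exp(-3*t)]

Strategy: write B = P · J · P⁻¹ where J is a Jordan canonical form, so e^{tB} = P · e^{tJ} · P⁻¹, and e^{tJ} can be computed block-by-block.

B has Jordan form
J =
  [-3,  1]
  [ 0, -3]
(up to reordering of blocks).

Per-block formulas:
  For a 2×2 Jordan block J_2(-3): exp(t · J_2(-3)) = e^(-3t)·(I + t·N), where N is the 2×2 nilpotent shift.

After assembling e^{tJ} and conjugating by P, we get:

e^{tB} =
  [2*t*exp(-3*t) + exp(-3*t), 4*t*exp(-3*t)]
  [-t*exp(-3*t), -2*t*exp(-3*t) + exp(-3*t)]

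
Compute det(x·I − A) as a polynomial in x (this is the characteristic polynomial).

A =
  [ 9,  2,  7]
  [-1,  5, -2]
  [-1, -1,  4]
x^3 - 18*x^2 + 108*x - 216

Expanding det(x·I − A) (e.g. by cofactor expansion or by noting that A is similar to its Jordan form J, which has the same characteristic polynomial as A) gives
  χ_A(x) = x^3 - 18*x^2 + 108*x - 216
which factors as (x - 6)^3. The eigenvalues (with algebraic multiplicities) are λ = 6 with multiplicity 3.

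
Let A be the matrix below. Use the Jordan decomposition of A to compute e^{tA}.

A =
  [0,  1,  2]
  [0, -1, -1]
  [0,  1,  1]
e^{tA} =
  [1, t^2/2 + t, t^2/2 + 2*t]
  [0, 1 - t, -t]
  [0, t, t + 1]

Strategy: write A = P · J · P⁻¹ where J is a Jordan canonical form, so e^{tA} = P · e^{tJ} · P⁻¹, and e^{tJ} can be computed block-by-block.

A has Jordan form
J =
  [0, 1, 0]
  [0, 0, 1]
  [0, 0, 0]
(up to reordering of blocks).

Per-block formulas:
  For a 3×3 Jordan block J_3(0): exp(t · J_3(0)) = e^(0t)·(I + t·N + (t^2/2)·N^2), where N is the 3×3 nilpotent shift.

After assembling e^{tJ} and conjugating by P, we get:

e^{tA} =
  [1, t^2/2 + t, t^2/2 + 2*t]
  [0, 1 - t, -t]
  [0, t, t + 1]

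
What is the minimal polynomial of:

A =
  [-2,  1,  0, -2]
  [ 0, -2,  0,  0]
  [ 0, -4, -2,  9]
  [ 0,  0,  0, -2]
x^2 + 4*x + 4

The characteristic polynomial is χ_A(x) = (x + 2)^4, so the eigenvalues are known. The minimal polynomial is
  m_A(x) = Π_λ (x − λ)^{k_λ}
where k_λ is the size of the *largest* Jordan block for λ (equivalently, the smallest k with (A − λI)^k v = 0 for every generalised eigenvector v of λ).

  λ = -2: largest Jordan block has size 2, contributing (x + 2)^2

So m_A(x) = (x + 2)^2 = x^2 + 4*x + 4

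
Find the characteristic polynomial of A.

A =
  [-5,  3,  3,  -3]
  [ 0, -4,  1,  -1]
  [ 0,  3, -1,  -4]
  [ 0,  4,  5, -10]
x^4 + 20*x^3 + 150*x^2 + 500*x + 625

Expanding det(x·I − A) (e.g. by cofactor expansion or by noting that A is similar to its Jordan form J, which has the same characteristic polynomial as A) gives
  χ_A(x) = x^4 + 20*x^3 + 150*x^2 + 500*x + 625
which factors as (x + 5)^4. The eigenvalues (with algebraic multiplicities) are λ = -5 with multiplicity 4.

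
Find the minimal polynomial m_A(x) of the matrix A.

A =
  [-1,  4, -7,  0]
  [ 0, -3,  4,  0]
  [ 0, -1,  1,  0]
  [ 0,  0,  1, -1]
x^3 + 3*x^2 + 3*x + 1

The characteristic polynomial is χ_A(x) = (x + 1)^4, so the eigenvalues are known. The minimal polynomial is
  m_A(x) = Π_λ (x − λ)^{k_λ}
where k_λ is the size of the *largest* Jordan block for λ (equivalently, the smallest k with (A − λI)^k v = 0 for every generalised eigenvector v of λ).

  λ = -1: largest Jordan block has size 3, contributing (x + 1)^3

So m_A(x) = (x + 1)^3 = x^3 + 3*x^2 + 3*x + 1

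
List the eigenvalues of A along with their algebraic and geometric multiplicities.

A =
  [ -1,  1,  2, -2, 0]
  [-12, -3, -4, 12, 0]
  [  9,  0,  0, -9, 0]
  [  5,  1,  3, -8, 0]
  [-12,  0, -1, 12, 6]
λ = -3: alg = 4, geom = 2; λ = 6: alg = 1, geom = 1

Step 1 — factor the characteristic polynomial to read off the algebraic multiplicities:
  χ_A(x) = (x - 6)*(x + 3)^4

Step 2 — compute geometric multiplicities via the rank-nullity identity g(λ) = n − rank(A − λI):
  rank(A − (-3)·I) = 3, so dim ker(A − (-3)·I) = n − 3 = 2
  rank(A − (6)·I) = 4, so dim ker(A − (6)·I) = n − 4 = 1

Summary:
  λ = -3: algebraic multiplicity = 4, geometric multiplicity = 2
  λ = 6: algebraic multiplicity = 1, geometric multiplicity = 1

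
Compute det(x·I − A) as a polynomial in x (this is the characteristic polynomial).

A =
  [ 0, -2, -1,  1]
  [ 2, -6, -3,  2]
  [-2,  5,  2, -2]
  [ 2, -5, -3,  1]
x^4 + 3*x^3 + 3*x^2 + x

Expanding det(x·I − A) (e.g. by cofactor expansion or by noting that A is similar to its Jordan form J, which has the same characteristic polynomial as A) gives
  χ_A(x) = x^4 + 3*x^3 + 3*x^2 + x
which factors as x*(x + 1)^3. The eigenvalues (with algebraic multiplicities) are λ = -1 with multiplicity 3, λ = 0 with multiplicity 1.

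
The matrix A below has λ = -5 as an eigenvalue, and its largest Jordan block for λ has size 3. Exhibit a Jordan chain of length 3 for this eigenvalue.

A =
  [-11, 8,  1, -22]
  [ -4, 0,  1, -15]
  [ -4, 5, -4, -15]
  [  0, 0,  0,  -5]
A Jordan chain for λ = -5 of length 3:
v_1 = (-3, -2, -2, 0)ᵀ
v_2 = (8, 5, 5, 0)ᵀ
v_3 = (0, 1, 0, 0)ᵀ

Let N = A − (-5)·I. We want v_3 with N^3 v_3 = 0 but N^2 v_3 ≠ 0; then v_{j-1} := N · v_j for j = 3, …, 2.

Pick v_3 = (0, 1, 0, 0)ᵀ.
Then v_2 = N · v_3 = (8, 5, 5, 0)ᵀ.
Then v_1 = N · v_2 = (-3, -2, -2, 0)ᵀ.

Sanity check: (A − (-5)·I) v_1 = (0, 0, 0, 0)ᵀ = 0. ✓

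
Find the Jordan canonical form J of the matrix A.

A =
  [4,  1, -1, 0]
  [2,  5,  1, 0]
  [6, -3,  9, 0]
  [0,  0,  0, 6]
J_2(6) ⊕ J_1(6) ⊕ J_1(6)

The characteristic polynomial is
  det(x·I − A) = x^4 - 24*x^3 + 216*x^2 - 864*x + 1296 = (x - 6)^4

Eigenvalues and multiplicities (the geometric multiplicity of λ is n − rank(A − λI), which equals the number of Jordan blocks for λ):
  λ = 6: algebraic multiplicity = 4, geometric multiplicity = 3

Determining the block sizes for each eigenvalue:
  λ = 6: 3 blocks summing to 4 forces exactly one block of size 2 and the rest size 1 → block sizes [2, 1, 1]

Assembling the blocks gives a Jordan form
J =
  [6, 1, 0, 0]
  [0, 6, 0, 0]
  [0, 0, 6, 0]
  [0, 0, 0, 6]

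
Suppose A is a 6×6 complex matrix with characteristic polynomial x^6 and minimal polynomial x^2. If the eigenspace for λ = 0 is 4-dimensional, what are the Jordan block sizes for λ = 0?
Block sizes for λ = 0: [2, 2, 1, 1]

Step 1 — from the characteristic polynomial, algebraic multiplicity of λ = 0 is 6. From dim ker(A − (0)·I) = 4, there are exactly 4 Jordan blocks for λ = 0.
Step 2 — from the minimal polynomial, the factor (x − 0)^2 tells us the largest block for λ = 0 has size 2.
Step 3 — with total size 6, 4 blocks, and largest block 2, the block sizes (in nonincreasing order) are [2, 2, 1, 1].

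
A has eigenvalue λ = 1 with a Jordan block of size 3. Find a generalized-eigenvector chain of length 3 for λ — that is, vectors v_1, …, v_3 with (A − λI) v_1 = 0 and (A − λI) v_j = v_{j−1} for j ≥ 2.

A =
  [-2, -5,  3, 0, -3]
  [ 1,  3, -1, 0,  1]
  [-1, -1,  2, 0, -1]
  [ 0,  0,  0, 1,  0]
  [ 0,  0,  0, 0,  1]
A Jordan chain for λ = 1 of length 3:
v_1 = (1, 0, 1, 0, 0)ᵀ
v_2 = (-3, 1, -1, 0, 0)ᵀ
v_3 = (1, 0, 0, 0, 0)ᵀ

Let N = A − (1)·I. We want v_3 with N^3 v_3 = 0 but N^2 v_3 ≠ 0; then v_{j-1} := N · v_j for j = 3, …, 2.

Pick v_3 = (1, 0, 0, 0, 0)ᵀ.
Then v_2 = N · v_3 = (-3, 1, -1, 0, 0)ᵀ.
Then v_1 = N · v_2 = (1, 0, 1, 0, 0)ᵀ.

Sanity check: (A − (1)·I) v_1 = (0, 0, 0, 0, 0)ᵀ = 0. ✓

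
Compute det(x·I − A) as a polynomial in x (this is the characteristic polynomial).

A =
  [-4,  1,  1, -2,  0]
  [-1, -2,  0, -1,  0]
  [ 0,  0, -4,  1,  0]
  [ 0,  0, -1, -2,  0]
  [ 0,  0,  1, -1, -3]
x^5 + 15*x^4 + 90*x^3 + 270*x^2 + 405*x + 243

Expanding det(x·I − A) (e.g. by cofactor expansion or by noting that A is similar to its Jordan form J, which has the same characteristic polynomial as A) gives
  χ_A(x) = x^5 + 15*x^4 + 90*x^3 + 270*x^2 + 405*x + 243
which factors as (x + 3)^5. The eigenvalues (with algebraic multiplicities) are λ = -3 with multiplicity 5.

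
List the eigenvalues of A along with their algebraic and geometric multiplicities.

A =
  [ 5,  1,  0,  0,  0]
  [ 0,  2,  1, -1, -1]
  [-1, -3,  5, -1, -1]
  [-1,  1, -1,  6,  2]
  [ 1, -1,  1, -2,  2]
λ = 4: alg = 5, geom = 2

Step 1 — factor the characteristic polynomial to read off the algebraic multiplicities:
  χ_A(x) = (x - 4)^5

Step 2 — compute geometric multiplicities via the rank-nullity identity g(λ) = n − rank(A − λI):
  rank(A − (4)·I) = 3, so dim ker(A − (4)·I) = n − 3 = 2

Summary:
  λ = 4: algebraic multiplicity = 5, geometric multiplicity = 2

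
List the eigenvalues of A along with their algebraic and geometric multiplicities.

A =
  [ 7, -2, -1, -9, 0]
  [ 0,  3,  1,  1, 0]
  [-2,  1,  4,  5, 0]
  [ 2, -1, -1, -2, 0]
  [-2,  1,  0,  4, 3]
λ = 3: alg = 5, geom = 3

Step 1 — factor the characteristic polynomial to read off the algebraic multiplicities:
  χ_A(x) = (x - 3)^5

Step 2 — compute geometric multiplicities via the rank-nullity identity g(λ) = n − rank(A − λI):
  rank(A − (3)·I) = 2, so dim ker(A − (3)·I) = n − 2 = 3

Summary:
  λ = 3: algebraic multiplicity = 5, geometric multiplicity = 3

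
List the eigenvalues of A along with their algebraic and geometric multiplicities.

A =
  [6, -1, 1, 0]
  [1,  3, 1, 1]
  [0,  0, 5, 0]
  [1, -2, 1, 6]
λ = 5: alg = 4, geom = 2

Step 1 — factor the characteristic polynomial to read off the algebraic multiplicities:
  χ_A(x) = (x - 5)^4

Step 2 — compute geometric multiplicities via the rank-nullity identity g(λ) = n − rank(A − λI):
  rank(A − (5)·I) = 2, so dim ker(A − (5)·I) = n − 2 = 2

Summary:
  λ = 5: algebraic multiplicity = 4, geometric multiplicity = 2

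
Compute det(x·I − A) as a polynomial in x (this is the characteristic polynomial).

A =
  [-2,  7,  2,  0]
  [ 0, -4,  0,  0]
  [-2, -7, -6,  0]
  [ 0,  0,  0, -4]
x^4 + 16*x^3 + 96*x^2 + 256*x + 256

Expanding det(x·I − A) (e.g. by cofactor expansion or by noting that A is similar to its Jordan form J, which has the same characteristic polynomial as A) gives
  χ_A(x) = x^4 + 16*x^3 + 96*x^2 + 256*x + 256
which factors as (x + 4)^4. The eigenvalues (with algebraic multiplicities) are λ = -4 with multiplicity 4.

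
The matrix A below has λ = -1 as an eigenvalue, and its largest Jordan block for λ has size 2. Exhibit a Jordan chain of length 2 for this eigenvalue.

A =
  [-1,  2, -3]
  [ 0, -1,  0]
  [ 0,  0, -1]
A Jordan chain for λ = -1 of length 2:
v_1 = (2, 0, 0)ᵀ
v_2 = (0, 1, 0)ᵀ

Let N = A − (-1)·I. We want v_2 with N^2 v_2 = 0 but N^1 v_2 ≠ 0; then v_{j-1} := N · v_j for j = 2, …, 2.

Pick v_2 = (0, 1, 0)ᵀ.
Then v_1 = N · v_2 = (2, 0, 0)ᵀ.

Sanity check: (A − (-1)·I) v_1 = (0, 0, 0)ᵀ = 0. ✓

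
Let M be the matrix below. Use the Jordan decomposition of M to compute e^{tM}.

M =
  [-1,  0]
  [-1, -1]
e^{tM} =
  [exp(-t), 0]
  [-t*exp(-t), exp(-t)]

Strategy: write M = P · J · P⁻¹ where J is a Jordan canonical form, so e^{tM} = P · e^{tJ} · P⁻¹, and e^{tJ} can be computed block-by-block.

M has Jordan form
J =
  [-1,  1]
  [ 0, -1]
(up to reordering of blocks).

Per-block formulas:
  For a 2×2 Jordan block J_2(-1): exp(t · J_2(-1)) = e^(-1t)·(I + t·N), where N is the 2×2 nilpotent shift.

After assembling e^{tJ} and conjugating by P, we get:

e^{tM} =
  [exp(-t), 0]
  [-t*exp(-t), exp(-t)]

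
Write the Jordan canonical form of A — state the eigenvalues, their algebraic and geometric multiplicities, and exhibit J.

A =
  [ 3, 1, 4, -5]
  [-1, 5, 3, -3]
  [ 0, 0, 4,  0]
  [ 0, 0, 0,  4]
J_3(4) ⊕ J_1(4)

The characteristic polynomial is
  det(x·I − A) = x^4 - 16*x^3 + 96*x^2 - 256*x + 256 = (x - 4)^4

Eigenvalues and multiplicities (the geometric multiplicity of λ is n − rank(A − λI), which equals the number of Jordan blocks for λ):
  λ = 4: algebraic multiplicity = 4, geometric multiplicity = 2

Determining the block sizes for each eigenvalue:
  λ = 4: with am = 4 and gm = 2, the partition is not yet determined (e.g. several partitions of 4 into 2 parts exist). Let N = A − (4)·I. Computing rank(N^1) = 2, rank(N^2) = 1, rank(N^3) = 0; the number of blocks of size ≥ j is rank(N^{j−1}) − rank(N^j), giving [2, 1, 1]. So we have 1 block(s) of size 3, 1 block(s) of size 1 → block sizes [3, 1]

Assembling the blocks gives a Jordan form
J =
  [4, 1, 0, 0]
  [0, 4, 1, 0]
  [0, 0, 4, 0]
  [0, 0, 0, 4]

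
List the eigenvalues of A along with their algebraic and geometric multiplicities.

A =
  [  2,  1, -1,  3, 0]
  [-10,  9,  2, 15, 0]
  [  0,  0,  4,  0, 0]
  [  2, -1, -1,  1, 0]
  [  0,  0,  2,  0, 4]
λ = 4: alg = 5, geom = 3

Step 1 — factor the characteristic polynomial to read off the algebraic multiplicities:
  χ_A(x) = (x - 4)^5

Step 2 — compute geometric multiplicities via the rank-nullity identity g(λ) = n − rank(A − λI):
  rank(A − (4)·I) = 2, so dim ker(A − (4)·I) = n − 2 = 3

Summary:
  λ = 4: algebraic multiplicity = 5, geometric multiplicity = 3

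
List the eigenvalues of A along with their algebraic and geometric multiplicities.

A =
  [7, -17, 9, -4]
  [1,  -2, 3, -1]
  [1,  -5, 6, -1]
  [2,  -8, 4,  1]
λ = 3: alg = 4, geom = 2

Step 1 — factor the characteristic polynomial to read off the algebraic multiplicities:
  χ_A(x) = (x - 3)^4

Step 2 — compute geometric multiplicities via the rank-nullity identity g(λ) = n − rank(A − λI):
  rank(A − (3)·I) = 2, so dim ker(A − (3)·I) = n − 2 = 2

Summary:
  λ = 3: algebraic multiplicity = 4, geometric multiplicity = 2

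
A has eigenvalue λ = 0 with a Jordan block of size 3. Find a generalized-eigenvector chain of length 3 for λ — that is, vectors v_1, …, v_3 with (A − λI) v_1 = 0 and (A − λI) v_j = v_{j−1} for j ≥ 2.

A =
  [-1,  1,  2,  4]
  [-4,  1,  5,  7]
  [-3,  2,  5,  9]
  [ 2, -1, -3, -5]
A Jordan chain for λ = 0 of length 3:
v_1 = (-1, -1, -2, 1)ᵀ
v_2 = (-1, -4, -3, 2)ᵀ
v_3 = (1, 0, 0, 0)ᵀ

Let N = A − (0)·I. We want v_3 with N^3 v_3 = 0 but N^2 v_3 ≠ 0; then v_{j-1} := N · v_j for j = 3, …, 2.

Pick v_3 = (1, 0, 0, 0)ᵀ.
Then v_2 = N · v_3 = (-1, -4, -3, 2)ᵀ.
Then v_1 = N · v_2 = (-1, -1, -2, 1)ᵀ.

Sanity check: (A − (0)·I) v_1 = (0, 0, 0, 0)ᵀ = 0. ✓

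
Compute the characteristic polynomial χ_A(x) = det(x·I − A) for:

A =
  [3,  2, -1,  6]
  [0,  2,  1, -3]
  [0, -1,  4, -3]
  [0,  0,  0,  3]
x^4 - 12*x^3 + 54*x^2 - 108*x + 81

Expanding det(x·I − A) (e.g. by cofactor expansion or by noting that A is similar to its Jordan form J, which has the same characteristic polynomial as A) gives
  χ_A(x) = x^4 - 12*x^3 + 54*x^2 - 108*x + 81
which factors as (x - 3)^4. The eigenvalues (with algebraic multiplicities) are λ = 3 with multiplicity 4.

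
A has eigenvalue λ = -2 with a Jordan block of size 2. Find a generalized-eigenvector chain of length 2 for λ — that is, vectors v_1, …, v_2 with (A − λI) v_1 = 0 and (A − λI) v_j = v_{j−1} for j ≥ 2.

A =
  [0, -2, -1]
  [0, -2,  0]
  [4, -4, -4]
A Jordan chain for λ = -2 of length 2:
v_1 = (2, 0, 4)ᵀ
v_2 = (1, 0, 0)ᵀ

Let N = A − (-2)·I. We want v_2 with N^2 v_2 = 0 but N^1 v_2 ≠ 0; then v_{j-1} := N · v_j for j = 2, …, 2.

Pick v_2 = (1, 0, 0)ᵀ.
Then v_1 = N · v_2 = (2, 0, 4)ᵀ.

Sanity check: (A − (-2)·I) v_1 = (0, 0, 0)ᵀ = 0. ✓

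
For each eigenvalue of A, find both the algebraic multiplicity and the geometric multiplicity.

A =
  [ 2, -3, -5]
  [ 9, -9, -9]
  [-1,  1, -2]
λ = -3: alg = 3, geom = 1

Step 1 — factor the characteristic polynomial to read off the algebraic multiplicities:
  χ_A(x) = (x + 3)^3

Step 2 — compute geometric multiplicities via the rank-nullity identity g(λ) = n − rank(A − λI):
  rank(A − (-3)·I) = 2, so dim ker(A − (-3)·I) = n − 2 = 1

Summary:
  λ = -3: algebraic multiplicity = 3, geometric multiplicity = 1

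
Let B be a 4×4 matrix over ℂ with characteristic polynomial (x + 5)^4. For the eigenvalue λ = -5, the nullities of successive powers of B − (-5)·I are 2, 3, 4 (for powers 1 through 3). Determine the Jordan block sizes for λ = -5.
Block sizes for λ = -5: [3, 1]

From the dimensions of kernels of powers, the number of Jordan blocks of size at least j is d_j − d_{j−1} where d_j = dim ker(N^j) (with d_0 = 0). Computing the differences gives [2, 1, 1].
The number of blocks of size exactly k is (#blocks of size ≥ k) − (#blocks of size ≥ k + 1), so the partition is: 1 block(s) of size 1, 1 block(s) of size 3.
In nonincreasing order the block sizes are [3, 1].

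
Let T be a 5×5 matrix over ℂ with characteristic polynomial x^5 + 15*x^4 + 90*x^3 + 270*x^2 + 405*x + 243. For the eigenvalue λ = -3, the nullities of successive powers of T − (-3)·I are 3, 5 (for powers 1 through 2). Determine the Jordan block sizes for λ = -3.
Block sizes for λ = -3: [2, 2, 1]

From the dimensions of kernels of powers, the number of Jordan blocks of size at least j is d_j − d_{j−1} where d_j = dim ker(N^j) (with d_0 = 0). Computing the differences gives [3, 2].
The number of blocks of size exactly k is (#blocks of size ≥ k) − (#blocks of size ≥ k + 1), so the partition is: 1 block(s) of size 1, 2 block(s) of size 2.
In nonincreasing order the block sizes are [2, 2, 1].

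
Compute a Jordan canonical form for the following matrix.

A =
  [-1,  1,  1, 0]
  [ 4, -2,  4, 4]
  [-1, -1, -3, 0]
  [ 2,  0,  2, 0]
J_2(-2) ⊕ J_1(-2) ⊕ J_1(0)

The characteristic polynomial is
  det(x·I − A) = x^4 + 6*x^3 + 12*x^2 + 8*x = x*(x + 2)^3

Eigenvalues and multiplicities (the geometric multiplicity of λ is n − rank(A − λI), which equals the number of Jordan blocks for λ):
  λ = -2: algebraic multiplicity = 3, geometric multiplicity = 2
  λ = 0: algebraic multiplicity = 1, geometric multiplicity = 1

Determining the block sizes for each eigenvalue:
  λ = -2: 2 blocks summing to 3 forces exactly one block of size 2 and the rest size 1 → block sizes [2, 1]
  λ = 0: one block (gm = 1), so the single block has size am = 1 → block sizes [1]

Assembling the blocks gives a Jordan form
J =
  [-2,  1,  0, 0]
  [ 0, -2,  0, 0]
  [ 0,  0, -2, 0]
  [ 0,  0,  0, 0]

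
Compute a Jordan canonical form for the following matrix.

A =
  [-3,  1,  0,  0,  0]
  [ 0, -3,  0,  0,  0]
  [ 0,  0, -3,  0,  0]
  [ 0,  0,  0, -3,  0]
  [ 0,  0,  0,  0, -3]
J_2(-3) ⊕ J_1(-3) ⊕ J_1(-3) ⊕ J_1(-3)

The characteristic polynomial is
  det(x·I − A) = x^5 + 15*x^4 + 90*x^3 + 270*x^2 + 405*x + 243 = (x + 3)^5

Eigenvalues and multiplicities (the geometric multiplicity of λ is n − rank(A − λI), which equals the number of Jordan blocks for λ):
  λ = -3: algebraic multiplicity = 5, geometric multiplicity = 4

Determining the block sizes for each eigenvalue:
  λ = -3: 4 blocks summing to 5 forces exactly one block of size 2 and the rest size 1 → block sizes [2, 1, 1, 1]

Assembling the blocks gives a Jordan form
J =
  [-3,  1,  0,  0,  0]
  [ 0, -3,  0,  0,  0]
  [ 0,  0, -3,  0,  0]
  [ 0,  0,  0, -3,  0]
  [ 0,  0,  0,  0, -3]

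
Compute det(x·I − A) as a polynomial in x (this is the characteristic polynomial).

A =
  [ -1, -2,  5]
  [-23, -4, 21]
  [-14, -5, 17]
x^3 - 12*x^2 + 48*x - 64

Expanding det(x·I − A) (e.g. by cofactor expansion or by noting that A is similar to its Jordan form J, which has the same characteristic polynomial as A) gives
  χ_A(x) = x^3 - 12*x^2 + 48*x - 64
which factors as (x - 4)^3. The eigenvalues (with algebraic multiplicities) are λ = 4 with multiplicity 3.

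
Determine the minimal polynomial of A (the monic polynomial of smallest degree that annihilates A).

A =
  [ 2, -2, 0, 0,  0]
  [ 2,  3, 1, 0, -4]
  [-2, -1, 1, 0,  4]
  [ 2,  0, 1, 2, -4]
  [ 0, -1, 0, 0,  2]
x^3 - 6*x^2 + 12*x - 8

The characteristic polynomial is χ_A(x) = (x - 2)^5, so the eigenvalues are known. The minimal polynomial is
  m_A(x) = Π_λ (x − λ)^{k_λ}
where k_λ is the size of the *largest* Jordan block for λ (equivalently, the smallest k with (A − λI)^k v = 0 for every generalised eigenvector v of λ).

  λ = 2: largest Jordan block has size 3, contributing (x − 2)^3

So m_A(x) = (x - 2)^3 = x^3 - 6*x^2 + 12*x - 8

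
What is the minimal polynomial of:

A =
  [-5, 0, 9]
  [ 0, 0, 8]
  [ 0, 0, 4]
x^3 + x^2 - 20*x

The characteristic polynomial is χ_A(x) = x*(x - 4)*(x + 5), so the eigenvalues are known. The minimal polynomial is
  m_A(x) = Π_λ (x − λ)^{k_λ}
where k_λ is the size of the *largest* Jordan block for λ (equivalently, the smallest k with (A − λI)^k v = 0 for every generalised eigenvector v of λ).

  λ = -5: largest Jordan block has size 1, contributing (x + 5)
  λ = 0: largest Jordan block has size 1, contributing (x − 0)
  λ = 4: largest Jordan block has size 1, contributing (x − 4)

So m_A(x) = x*(x - 4)*(x + 5) = x^3 + x^2 - 20*x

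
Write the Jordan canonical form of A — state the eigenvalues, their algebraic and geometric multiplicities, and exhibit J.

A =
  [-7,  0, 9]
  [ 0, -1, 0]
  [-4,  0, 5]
J_2(-1) ⊕ J_1(-1)

The characteristic polynomial is
  det(x·I − A) = x^3 + 3*x^2 + 3*x + 1 = (x + 1)^3

Eigenvalues and multiplicities (the geometric multiplicity of λ is n − rank(A − λI), which equals the number of Jordan blocks for λ):
  λ = -1: algebraic multiplicity = 3, geometric multiplicity = 2

Determining the block sizes for each eigenvalue:
  λ = -1: 2 blocks summing to 3 forces exactly one block of size 2 and the rest size 1 → block sizes [2, 1]

Assembling the blocks gives a Jordan form
J =
  [-1,  1,  0]
  [ 0, -1,  0]
  [ 0,  0, -1]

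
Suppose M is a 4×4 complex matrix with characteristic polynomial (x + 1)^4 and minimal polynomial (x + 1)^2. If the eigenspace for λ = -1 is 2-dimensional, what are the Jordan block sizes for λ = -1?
Block sizes for λ = -1: [2, 2]

Step 1 — from the characteristic polynomial, algebraic multiplicity of λ = -1 is 4. From dim ker(M − (-1)·I) = 2, there are exactly 2 Jordan blocks for λ = -1.
Step 2 — from the minimal polynomial, the factor (x + 1)^2 tells us the largest block for λ = -1 has size 2.
Step 3 — with total size 4, 2 blocks, and largest block 2, the block sizes (in nonincreasing order) are [2, 2].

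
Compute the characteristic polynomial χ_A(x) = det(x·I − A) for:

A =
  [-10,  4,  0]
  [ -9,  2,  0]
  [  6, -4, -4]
x^3 + 12*x^2 + 48*x + 64

Expanding det(x·I − A) (e.g. by cofactor expansion or by noting that A is similar to its Jordan form J, which has the same characteristic polynomial as A) gives
  χ_A(x) = x^3 + 12*x^2 + 48*x + 64
which factors as (x + 4)^3. The eigenvalues (with algebraic multiplicities) are λ = -4 with multiplicity 3.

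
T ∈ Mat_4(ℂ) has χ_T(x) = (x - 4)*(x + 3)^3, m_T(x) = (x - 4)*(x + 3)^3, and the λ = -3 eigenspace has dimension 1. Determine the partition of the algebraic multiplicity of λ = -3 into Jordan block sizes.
Block sizes for λ = -3: [3]

Step 1 — from the characteristic polynomial, algebraic multiplicity of λ = -3 is 3. From dim ker(T − (-3)·I) = 1, there are exactly 1 Jordan blocks for λ = -3.
Step 2 — from the minimal polynomial, the factor (x + 3)^3 tells us the largest block for λ = -3 has size 3.
Step 3 — with total size 3, 1 blocks, and largest block 3, the block sizes (in nonincreasing order) are [3].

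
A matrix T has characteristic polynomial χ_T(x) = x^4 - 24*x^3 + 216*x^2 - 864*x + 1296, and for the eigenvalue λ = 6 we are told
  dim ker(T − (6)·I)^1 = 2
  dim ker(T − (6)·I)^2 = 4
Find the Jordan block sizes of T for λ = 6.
Block sizes for λ = 6: [2, 2]

From the dimensions of kernels of powers, the number of Jordan blocks of size at least j is d_j − d_{j−1} where d_j = dim ker(N^j) (with d_0 = 0). Computing the differences gives [2, 2].
The number of blocks of size exactly k is (#blocks of size ≥ k) − (#blocks of size ≥ k + 1), so the partition is: 2 block(s) of size 2.
In nonincreasing order the block sizes are [2, 2].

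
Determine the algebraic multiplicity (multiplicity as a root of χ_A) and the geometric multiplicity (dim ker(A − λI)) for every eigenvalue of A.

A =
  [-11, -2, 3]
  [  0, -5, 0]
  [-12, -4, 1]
λ = -5: alg = 3, geom = 2

Step 1 — factor the characteristic polynomial to read off the algebraic multiplicities:
  χ_A(x) = (x + 5)^3

Step 2 — compute geometric multiplicities via the rank-nullity identity g(λ) = n − rank(A − λI):
  rank(A − (-5)·I) = 1, so dim ker(A − (-5)·I) = n − 1 = 2

Summary:
  λ = -5: algebraic multiplicity = 3, geometric multiplicity = 2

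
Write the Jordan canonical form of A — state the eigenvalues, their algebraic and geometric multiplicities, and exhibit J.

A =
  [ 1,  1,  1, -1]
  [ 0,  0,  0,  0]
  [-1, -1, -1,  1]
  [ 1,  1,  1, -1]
J_1(-1) ⊕ J_1(0) ⊕ J_1(0) ⊕ J_1(0)

The characteristic polynomial is
  det(x·I − A) = x^4 + x^3 = x^3*(x + 1)

Eigenvalues and multiplicities (the geometric multiplicity of λ is n − rank(A − λI), which equals the number of Jordan blocks for λ):
  λ = -1: algebraic multiplicity = 1, geometric multiplicity = 1
  λ = 0: algebraic multiplicity = 3, geometric multiplicity = 3

Determining the block sizes for each eigenvalue:
  λ = -1: one block (gm = 1), so the single block has size am = 1 → block sizes [1]
  λ = 0: gm = am = 3, so every block has size 1 → block sizes [1, 1, 1]

Assembling the blocks gives a Jordan form
J =
  [-1, 0, 0, 0]
  [ 0, 0, 0, 0]
  [ 0, 0, 0, 0]
  [ 0, 0, 0, 0]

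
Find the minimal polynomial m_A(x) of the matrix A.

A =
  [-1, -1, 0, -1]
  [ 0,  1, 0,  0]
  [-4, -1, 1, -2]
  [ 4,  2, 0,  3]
x^2 - 2*x + 1

The characteristic polynomial is χ_A(x) = (x - 1)^4, so the eigenvalues are known. The minimal polynomial is
  m_A(x) = Π_λ (x − λ)^{k_λ}
where k_λ is the size of the *largest* Jordan block for λ (equivalently, the smallest k with (A − λI)^k v = 0 for every generalised eigenvector v of λ).

  λ = 1: largest Jordan block has size 2, contributing (x − 1)^2

So m_A(x) = (x - 1)^2 = x^2 - 2*x + 1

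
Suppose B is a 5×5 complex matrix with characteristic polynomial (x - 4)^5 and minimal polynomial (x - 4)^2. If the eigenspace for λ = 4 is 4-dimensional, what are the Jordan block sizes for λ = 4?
Block sizes for λ = 4: [2, 1, 1, 1]

Step 1 — from the characteristic polynomial, algebraic multiplicity of λ = 4 is 5. From dim ker(B − (4)·I) = 4, there are exactly 4 Jordan blocks for λ = 4.
Step 2 — from the minimal polynomial, the factor (x − 4)^2 tells us the largest block for λ = 4 has size 2.
Step 3 — with total size 5, 4 blocks, and largest block 2, the block sizes (in nonincreasing order) are [2, 1, 1, 1].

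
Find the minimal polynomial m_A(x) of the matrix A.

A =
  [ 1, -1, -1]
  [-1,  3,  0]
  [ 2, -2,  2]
x^3 - 6*x^2 + 12*x - 8

The characteristic polynomial is χ_A(x) = (x - 2)^3, so the eigenvalues are known. The minimal polynomial is
  m_A(x) = Π_λ (x − λ)^{k_λ}
where k_λ is the size of the *largest* Jordan block for λ (equivalently, the smallest k with (A − λI)^k v = 0 for every generalised eigenvector v of λ).

  λ = 2: largest Jordan block has size 3, contributing (x − 2)^3

So m_A(x) = (x - 2)^3 = x^3 - 6*x^2 + 12*x - 8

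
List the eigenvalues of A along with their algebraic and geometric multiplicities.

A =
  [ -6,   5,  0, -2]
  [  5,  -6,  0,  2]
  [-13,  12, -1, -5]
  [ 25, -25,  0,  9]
λ = -1: alg = 4, geom = 2

Step 1 — factor the characteristic polynomial to read off the algebraic multiplicities:
  χ_A(x) = (x + 1)^4

Step 2 — compute geometric multiplicities via the rank-nullity identity g(λ) = n − rank(A − λI):
  rank(A − (-1)·I) = 2, so dim ker(A − (-1)·I) = n − 2 = 2

Summary:
  λ = -1: algebraic multiplicity = 4, geometric multiplicity = 2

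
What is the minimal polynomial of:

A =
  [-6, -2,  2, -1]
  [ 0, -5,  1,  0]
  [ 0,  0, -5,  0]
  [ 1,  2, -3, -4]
x^3 + 15*x^2 + 75*x + 125

The characteristic polynomial is χ_A(x) = (x + 5)^4, so the eigenvalues are known. The minimal polynomial is
  m_A(x) = Π_λ (x − λ)^{k_λ}
where k_λ is the size of the *largest* Jordan block for λ (equivalently, the smallest k with (A − λI)^k v = 0 for every generalised eigenvector v of λ).

  λ = -5: largest Jordan block has size 3, contributing (x + 5)^3

So m_A(x) = (x + 5)^3 = x^3 + 15*x^2 + 75*x + 125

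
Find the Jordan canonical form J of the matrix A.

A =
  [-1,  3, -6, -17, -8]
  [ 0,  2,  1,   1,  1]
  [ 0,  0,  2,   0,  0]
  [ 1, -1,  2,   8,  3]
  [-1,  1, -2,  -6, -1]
J_3(2) ⊕ J_2(2)

The characteristic polynomial is
  det(x·I − A) = x^5 - 10*x^4 + 40*x^3 - 80*x^2 + 80*x - 32 = (x - 2)^5

Eigenvalues and multiplicities (the geometric multiplicity of λ is n − rank(A − λI), which equals the number of Jordan blocks for λ):
  λ = 2: algebraic multiplicity = 5, geometric multiplicity = 2

Determining the block sizes for each eigenvalue:
  λ = 2: with am = 5 and gm = 2, the partition is not yet determined (e.g. several partitions of 5 into 2 parts exist). Let N = A − (2)·I. Computing rank(N^1) = 3, rank(N^2) = 1, rank(N^3) = 0; the number of blocks of size ≥ j is rank(N^{j−1}) − rank(N^j), giving [2, 2, 1]. So we have 1 block(s) of size 3, 1 block(s) of size 2 → block sizes [3, 2]

Assembling the blocks gives a Jordan form
J =
  [2, 1, 0, 0, 0]
  [0, 2, 1, 0, 0]
  [0, 0, 2, 0, 0]
  [0, 0, 0, 2, 1]
  [0, 0, 0, 0, 2]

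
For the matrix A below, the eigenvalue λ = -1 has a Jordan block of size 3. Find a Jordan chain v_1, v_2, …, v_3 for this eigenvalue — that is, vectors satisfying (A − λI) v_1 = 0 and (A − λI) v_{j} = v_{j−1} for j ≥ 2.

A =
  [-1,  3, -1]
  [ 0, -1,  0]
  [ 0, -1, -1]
A Jordan chain for λ = -1 of length 3:
v_1 = (1, 0, 0)ᵀ
v_2 = (3, 0, -1)ᵀ
v_3 = (0, 1, 0)ᵀ

Let N = A − (-1)·I. We want v_3 with N^3 v_3 = 0 but N^2 v_3 ≠ 0; then v_{j-1} := N · v_j for j = 3, …, 2.

Pick v_3 = (0, 1, 0)ᵀ.
Then v_2 = N · v_3 = (3, 0, -1)ᵀ.
Then v_1 = N · v_2 = (1, 0, 0)ᵀ.

Sanity check: (A − (-1)·I) v_1 = (0, 0, 0)ᵀ = 0. ✓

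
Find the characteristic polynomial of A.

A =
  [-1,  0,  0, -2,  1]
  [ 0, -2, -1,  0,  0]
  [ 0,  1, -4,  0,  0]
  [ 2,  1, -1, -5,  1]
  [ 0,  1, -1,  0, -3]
x^5 + 15*x^4 + 90*x^3 + 270*x^2 + 405*x + 243

Expanding det(x·I − A) (e.g. by cofactor expansion or by noting that A is similar to its Jordan form J, which has the same characteristic polynomial as A) gives
  χ_A(x) = x^5 + 15*x^4 + 90*x^3 + 270*x^2 + 405*x + 243
which factors as (x + 3)^5. The eigenvalues (with algebraic multiplicities) are λ = -3 with multiplicity 5.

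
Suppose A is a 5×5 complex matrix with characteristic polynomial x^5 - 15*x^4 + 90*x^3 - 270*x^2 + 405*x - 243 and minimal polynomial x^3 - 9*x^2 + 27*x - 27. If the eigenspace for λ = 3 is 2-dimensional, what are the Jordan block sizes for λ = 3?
Block sizes for λ = 3: [3, 2]

Step 1 — from the characteristic polynomial, algebraic multiplicity of λ = 3 is 5. From dim ker(A − (3)·I) = 2, there are exactly 2 Jordan blocks for λ = 3.
Step 2 — from the minimal polynomial, the factor (x − 3)^3 tells us the largest block for λ = 3 has size 3.
Step 3 — with total size 5, 2 blocks, and largest block 3, the block sizes (in nonincreasing order) are [3, 2].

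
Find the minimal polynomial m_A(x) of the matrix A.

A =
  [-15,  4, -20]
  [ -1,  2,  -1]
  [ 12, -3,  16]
x^3 - 3*x^2 + 3*x - 1

The characteristic polynomial is χ_A(x) = (x - 1)^3, so the eigenvalues are known. The minimal polynomial is
  m_A(x) = Π_λ (x − λ)^{k_λ}
where k_λ is the size of the *largest* Jordan block for λ (equivalently, the smallest k with (A − λI)^k v = 0 for every generalised eigenvector v of λ).

  λ = 1: largest Jordan block has size 3, contributing (x − 1)^3

So m_A(x) = (x - 1)^3 = x^3 - 3*x^2 + 3*x - 1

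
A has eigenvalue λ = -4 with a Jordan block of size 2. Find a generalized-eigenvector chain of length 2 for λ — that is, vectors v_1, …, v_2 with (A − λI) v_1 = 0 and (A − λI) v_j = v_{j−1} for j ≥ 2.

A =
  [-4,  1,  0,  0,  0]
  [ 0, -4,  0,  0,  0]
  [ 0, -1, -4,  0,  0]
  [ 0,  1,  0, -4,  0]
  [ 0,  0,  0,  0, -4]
A Jordan chain for λ = -4 of length 2:
v_1 = (1, 0, -1, 1, 0)ᵀ
v_2 = (0, 1, 0, 0, 0)ᵀ

Let N = A − (-4)·I. We want v_2 with N^2 v_2 = 0 but N^1 v_2 ≠ 0; then v_{j-1} := N · v_j for j = 2, …, 2.

Pick v_2 = (0, 1, 0, 0, 0)ᵀ.
Then v_1 = N · v_2 = (1, 0, -1, 1, 0)ᵀ.

Sanity check: (A − (-4)·I) v_1 = (0, 0, 0, 0, 0)ᵀ = 0. ✓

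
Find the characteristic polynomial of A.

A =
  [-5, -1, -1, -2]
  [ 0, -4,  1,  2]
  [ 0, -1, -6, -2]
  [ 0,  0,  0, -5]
x^4 + 20*x^3 + 150*x^2 + 500*x + 625

Expanding det(x·I − A) (e.g. by cofactor expansion or by noting that A is similar to its Jordan form J, which has the same characteristic polynomial as A) gives
  χ_A(x) = x^4 + 20*x^3 + 150*x^2 + 500*x + 625
which factors as (x + 5)^4. The eigenvalues (with algebraic multiplicities) are λ = -5 with multiplicity 4.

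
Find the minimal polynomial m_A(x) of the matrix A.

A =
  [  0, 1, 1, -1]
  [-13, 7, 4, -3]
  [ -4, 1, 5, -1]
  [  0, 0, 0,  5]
x^4 - 17*x^3 + 108*x^2 - 304*x + 320

The characteristic polynomial is χ_A(x) = (x - 5)*(x - 4)^3, so the eigenvalues are known. The minimal polynomial is
  m_A(x) = Π_λ (x − λ)^{k_λ}
where k_λ is the size of the *largest* Jordan block for λ (equivalently, the smallest k with (A − λI)^k v = 0 for every generalised eigenvector v of λ).

  λ = 4: largest Jordan block has size 3, contributing (x − 4)^3
  λ = 5: largest Jordan block has size 1, contributing (x − 5)

So m_A(x) = (x - 5)*(x - 4)^3 = x^4 - 17*x^3 + 108*x^2 - 304*x + 320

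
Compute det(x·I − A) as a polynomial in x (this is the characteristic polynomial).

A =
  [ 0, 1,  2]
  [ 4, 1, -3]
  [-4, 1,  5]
x^3 - 6*x^2 + 12*x - 8

Expanding det(x·I − A) (e.g. by cofactor expansion or by noting that A is similar to its Jordan form J, which has the same characteristic polynomial as A) gives
  χ_A(x) = x^3 - 6*x^2 + 12*x - 8
which factors as (x - 2)^3. The eigenvalues (with algebraic multiplicities) are λ = 2 with multiplicity 3.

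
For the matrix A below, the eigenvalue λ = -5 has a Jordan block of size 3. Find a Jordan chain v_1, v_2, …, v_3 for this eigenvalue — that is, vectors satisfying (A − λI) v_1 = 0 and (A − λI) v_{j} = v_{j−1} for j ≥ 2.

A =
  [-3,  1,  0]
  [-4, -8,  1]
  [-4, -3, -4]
A Jordan chain for λ = -5 of length 3:
v_1 = (-1, 2, 2)ᵀ
v_2 = (1, -3, -3)ᵀ
v_3 = (0, 1, 0)ᵀ

Let N = A − (-5)·I. We want v_3 with N^3 v_3 = 0 but N^2 v_3 ≠ 0; then v_{j-1} := N · v_j for j = 3, …, 2.

Pick v_3 = (0, 1, 0)ᵀ.
Then v_2 = N · v_3 = (1, -3, -3)ᵀ.
Then v_1 = N · v_2 = (-1, 2, 2)ᵀ.

Sanity check: (A − (-5)·I) v_1 = (0, 0, 0)ᵀ = 0. ✓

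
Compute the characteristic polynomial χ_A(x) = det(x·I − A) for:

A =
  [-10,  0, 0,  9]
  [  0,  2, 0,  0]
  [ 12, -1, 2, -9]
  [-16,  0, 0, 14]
x^4 - 8*x^3 + 24*x^2 - 32*x + 16

Expanding det(x·I − A) (e.g. by cofactor expansion or by noting that A is similar to its Jordan form J, which has the same characteristic polynomial as A) gives
  χ_A(x) = x^4 - 8*x^3 + 24*x^2 - 32*x + 16
which factors as (x - 2)^4. The eigenvalues (with algebraic multiplicities) are λ = 2 with multiplicity 4.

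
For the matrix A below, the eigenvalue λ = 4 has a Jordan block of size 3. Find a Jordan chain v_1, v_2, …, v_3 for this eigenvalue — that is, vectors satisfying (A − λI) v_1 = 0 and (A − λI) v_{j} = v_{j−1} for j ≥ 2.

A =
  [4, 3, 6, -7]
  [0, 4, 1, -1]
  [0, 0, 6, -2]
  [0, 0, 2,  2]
A Jordan chain for λ = 4 of length 3:
v_1 = (1, 0, 0, 0)ᵀ
v_2 = (6, 1, 2, 2)ᵀ
v_3 = (0, 0, 1, 0)ᵀ

Let N = A − (4)·I. We want v_3 with N^3 v_3 = 0 but N^2 v_3 ≠ 0; then v_{j-1} := N · v_j for j = 3, …, 2.

Pick v_3 = (0, 0, 1, 0)ᵀ.
Then v_2 = N · v_3 = (6, 1, 2, 2)ᵀ.
Then v_1 = N · v_2 = (1, 0, 0, 0)ᵀ.

Sanity check: (A − (4)·I) v_1 = (0, 0, 0, 0)ᵀ = 0. ✓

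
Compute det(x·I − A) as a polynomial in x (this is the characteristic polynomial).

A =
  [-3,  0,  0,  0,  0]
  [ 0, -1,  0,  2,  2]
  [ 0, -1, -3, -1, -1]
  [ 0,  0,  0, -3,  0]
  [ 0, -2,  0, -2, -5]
x^5 + 15*x^4 + 90*x^3 + 270*x^2 + 405*x + 243

Expanding det(x·I − A) (e.g. by cofactor expansion or by noting that A is similar to its Jordan form J, which has the same characteristic polynomial as A) gives
  χ_A(x) = x^5 + 15*x^4 + 90*x^3 + 270*x^2 + 405*x + 243
which factors as (x + 3)^5. The eigenvalues (with algebraic multiplicities) are λ = -3 with multiplicity 5.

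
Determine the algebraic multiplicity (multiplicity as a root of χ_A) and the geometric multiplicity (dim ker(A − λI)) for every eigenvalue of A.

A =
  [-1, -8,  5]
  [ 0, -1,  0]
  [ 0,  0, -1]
λ = -1: alg = 3, geom = 2

Step 1 — factor the characteristic polynomial to read off the algebraic multiplicities:
  χ_A(x) = (x + 1)^3

Step 2 — compute geometric multiplicities via the rank-nullity identity g(λ) = n − rank(A − λI):
  rank(A − (-1)·I) = 1, so dim ker(A − (-1)·I) = n − 1 = 2

Summary:
  λ = -1: algebraic multiplicity = 3, geometric multiplicity = 2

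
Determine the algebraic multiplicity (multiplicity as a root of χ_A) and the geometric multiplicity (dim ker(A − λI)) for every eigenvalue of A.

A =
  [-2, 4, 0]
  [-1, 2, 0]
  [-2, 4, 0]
λ = 0: alg = 3, geom = 2

Step 1 — factor the characteristic polynomial to read off the algebraic multiplicities:
  χ_A(x) = x^3

Step 2 — compute geometric multiplicities via the rank-nullity identity g(λ) = n − rank(A − λI):
  rank(A − (0)·I) = 1, so dim ker(A − (0)·I) = n − 1 = 2

Summary:
  λ = 0: algebraic multiplicity = 3, geometric multiplicity = 2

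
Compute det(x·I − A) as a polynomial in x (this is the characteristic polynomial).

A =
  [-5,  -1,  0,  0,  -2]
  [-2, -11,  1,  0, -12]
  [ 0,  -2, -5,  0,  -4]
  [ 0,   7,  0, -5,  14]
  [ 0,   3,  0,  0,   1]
x^5 + 25*x^4 + 250*x^3 + 1250*x^2 + 3125*x + 3125

Expanding det(x·I − A) (e.g. by cofactor expansion or by noting that A is similar to its Jordan form J, which has the same characteristic polynomial as A) gives
  χ_A(x) = x^5 + 25*x^4 + 250*x^3 + 1250*x^2 + 3125*x + 3125
which factors as (x + 5)^5. The eigenvalues (with algebraic multiplicities) are λ = -5 with multiplicity 5.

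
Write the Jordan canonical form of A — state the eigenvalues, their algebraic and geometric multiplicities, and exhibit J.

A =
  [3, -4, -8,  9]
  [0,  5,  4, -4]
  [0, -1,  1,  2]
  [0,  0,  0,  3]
J_2(3) ⊕ J_2(3)

The characteristic polynomial is
  det(x·I − A) = x^4 - 12*x^3 + 54*x^2 - 108*x + 81 = (x - 3)^4

Eigenvalues and multiplicities (the geometric multiplicity of λ is n − rank(A − λI), which equals the number of Jordan blocks for λ):
  λ = 3: algebraic multiplicity = 4, geometric multiplicity = 2

Determining the block sizes for each eigenvalue:
  λ = 3: with am = 4 and gm = 2, the partition is not yet determined (e.g. several partitions of 4 into 2 parts exist). Let N = A − (3)·I. Computing rank(N^1) = 2, rank(N^2) = 0; the number of blocks of size ≥ j is rank(N^{j−1}) − rank(N^j), giving [2, 2]. So we have 2 block(s) of size 2 → block sizes [2, 2]

Assembling the blocks gives a Jordan form
J =
  [3, 1, 0, 0]
  [0, 3, 0, 0]
  [0, 0, 3, 1]
  [0, 0, 0, 3]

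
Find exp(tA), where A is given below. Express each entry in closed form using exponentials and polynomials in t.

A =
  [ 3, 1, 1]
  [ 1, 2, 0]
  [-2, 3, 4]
e^{tA} =
  [-t^2*exp(3*t)/2 + exp(3*t), t^2*exp(3*t) + t*exp(3*t), t^2*exp(3*t)/2 + t*exp(3*t)]
  [-t^2*exp(3*t)/2 + t*exp(3*t), t^2*exp(3*t) - t*exp(3*t) + exp(3*t), t^2*exp(3*t)/2]
  [t^2*exp(3*t)/2 - 2*t*exp(3*t), -t^2*exp(3*t) + 3*t*exp(3*t), -t^2*exp(3*t)/2 + t*exp(3*t) + exp(3*t)]

Strategy: write A = P · J · P⁻¹ where J is a Jordan canonical form, so e^{tA} = P · e^{tJ} · P⁻¹, and e^{tJ} can be computed block-by-block.

A has Jordan form
J =
  [3, 1, 0]
  [0, 3, 1]
  [0, 0, 3]
(up to reordering of blocks).

Per-block formulas:
  For a 3×3 Jordan block J_3(3): exp(t · J_3(3)) = e^(3t)·(I + t·N + (t^2/2)·N^2), where N is the 3×3 nilpotent shift.

After assembling e^{tJ} and conjugating by P, we get:

e^{tA} =
  [-t^2*exp(3*t)/2 + exp(3*t), t^2*exp(3*t) + t*exp(3*t), t^2*exp(3*t)/2 + t*exp(3*t)]
  [-t^2*exp(3*t)/2 + t*exp(3*t), t^2*exp(3*t) - t*exp(3*t) + exp(3*t), t^2*exp(3*t)/2]
  [t^2*exp(3*t)/2 - 2*t*exp(3*t), -t^2*exp(3*t) + 3*t*exp(3*t), -t^2*exp(3*t)/2 + t*exp(3*t) + exp(3*t)]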